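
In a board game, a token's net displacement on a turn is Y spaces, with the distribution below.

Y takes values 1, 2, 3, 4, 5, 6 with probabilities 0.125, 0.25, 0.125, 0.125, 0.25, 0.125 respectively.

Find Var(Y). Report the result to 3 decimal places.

E[Y] = (1)(0.125) + (2)(0.25) + (3)(0.125) + (4)(0.125) + (5)(0.25) + (6)(0.125) = 3.5
E[Y²] = (1)²(0.125) + (2)²(0.25) + (3)²(0.125) + (4)²(0.125) + (5)²(0.25) + (6)²(0.125) = 15
Var(Y) = E[Y²] − (E[Y])² = 15 − (3.5)² = 2.75

2.750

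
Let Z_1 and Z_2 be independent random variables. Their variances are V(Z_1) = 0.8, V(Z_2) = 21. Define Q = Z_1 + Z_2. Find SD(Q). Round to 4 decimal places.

By independence, V(Q) = (1)²V(Z_1) + (1)²V(Z_2)
= (1)²·0.8 + (1)²·21 = 21.8
SD(Q) = √21.8 ≈ 4.6690

4.6690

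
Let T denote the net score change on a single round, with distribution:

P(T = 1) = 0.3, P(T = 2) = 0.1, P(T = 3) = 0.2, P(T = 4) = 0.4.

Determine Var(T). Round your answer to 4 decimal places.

1.6100

E[T] = (1)(0.3) + (2)(0.1) + (3)(0.2) + (4)(0.4) = 2.7
E[T²] = (1)²(0.3) + (2)²(0.1) + (3)²(0.2) + (4)²(0.4) = 8.9
Var(T) = E[T²] − (E[T])² = 8.9 − (2.7)² = 1.61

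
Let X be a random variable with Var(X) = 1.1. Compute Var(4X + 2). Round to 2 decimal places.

Var(4X + 2) = (4)²·Var(X) = 16·1.1 = 17.6

17.60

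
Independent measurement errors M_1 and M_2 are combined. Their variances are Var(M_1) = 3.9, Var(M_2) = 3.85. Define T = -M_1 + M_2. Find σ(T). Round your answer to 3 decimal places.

2.784

By independence, Var(T) = (-1)²Var(M_1) + (1)²Var(M_2)
= (-1)²·3.9 + (1)²·3.85 = 7.75
σ(T) = √7.75 ≈ 2.784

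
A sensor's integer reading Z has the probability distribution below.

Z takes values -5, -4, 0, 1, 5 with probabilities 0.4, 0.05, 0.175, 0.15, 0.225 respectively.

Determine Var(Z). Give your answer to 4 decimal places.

15.7194

E[Z] = (-5)(0.4) + (-4)(0.05) + (0)(0.175) + (1)(0.15) + (5)(0.225) = -0.925
E[Z²] = (-5)²(0.4) + (-4)²(0.05) + (0)²(0.175) + (1)²(0.15) + (5)²(0.225) = 16.575
Var(Z) = E[Z²] − (E[Z])² = 16.575 − (-0.925)² = 15.719375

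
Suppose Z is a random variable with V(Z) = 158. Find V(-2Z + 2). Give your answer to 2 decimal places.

632.00

V(-2Z + 2) = (-2)²·V(Z) = 4·158 = 632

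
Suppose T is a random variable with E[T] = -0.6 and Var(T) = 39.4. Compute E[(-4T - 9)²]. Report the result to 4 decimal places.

E[-4T - 9] = -4·-0.6 − 9 = -6.6
Var(-4T - 9) = (-4)²·39.4 = 630.4
E[(-4T - 9)²] = Var((-4T - 9)) + (E[(-4T - 9)])² = 630.4 + (-6.6)² = 673.96

673.9600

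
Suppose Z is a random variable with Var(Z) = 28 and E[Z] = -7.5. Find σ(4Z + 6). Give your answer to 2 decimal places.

Var(4Z + 6) = (4)²·28 = 448
σ(4Z + 6) = √448 ≈ 21.17

21.17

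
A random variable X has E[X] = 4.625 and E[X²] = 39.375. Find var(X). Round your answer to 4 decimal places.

17.9844

var(X) = 39.375 − (4.625)² = 17.984375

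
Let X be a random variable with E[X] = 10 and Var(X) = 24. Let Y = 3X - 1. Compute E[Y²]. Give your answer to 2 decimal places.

E[3X - 1] = 3·10 − 1 = 29
Var(3X - 1) = (3)²·24 = 216
E[Y²] = Var(Y) + (E[Y])² = 216 + (29)² = 1057

1057.00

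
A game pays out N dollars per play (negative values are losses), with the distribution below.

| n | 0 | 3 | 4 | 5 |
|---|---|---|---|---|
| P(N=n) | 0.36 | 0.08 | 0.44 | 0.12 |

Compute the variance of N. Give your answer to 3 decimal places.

4.000

E[N] = (0)(0.36) + (3)(0.08) + (4)(0.44) + (5)(0.12) = 2.6
E[N²] = (0)²(0.36) + (3)²(0.08) + (4)²(0.44) + (5)²(0.12) = 10.76
Var(N) = E[N²] − (E[N])² = 10.76 − (2.6)² = 4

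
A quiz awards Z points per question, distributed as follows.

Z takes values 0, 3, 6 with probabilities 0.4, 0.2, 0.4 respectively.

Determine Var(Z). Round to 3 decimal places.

E[Z] = (0)(0.4) + (3)(0.2) + (6)(0.4) = 3
E[Z²] = (0)²(0.4) + (3)²(0.2) + (6)²(0.4) = 16.2
Var(Z) = E[Z²] − (E[Z])² = 16.2 − (3)² = 7.2

7.200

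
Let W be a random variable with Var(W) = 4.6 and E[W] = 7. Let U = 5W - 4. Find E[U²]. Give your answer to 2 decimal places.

1076.00

E[5W - 4] = 5·7 − 4 = 31
Var(5W - 4) = (5)²·4.6 = 115
E[U²] = Var(U) + (E[U])² = 115 + (31)² = 1076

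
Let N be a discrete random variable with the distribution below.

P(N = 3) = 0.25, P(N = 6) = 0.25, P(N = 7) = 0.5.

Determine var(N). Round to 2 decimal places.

E[N] = (3)(0.25) + (6)(0.25) + (7)(0.5) = 5.75
E[N²] = (3)²(0.25) + (6)²(0.25) + (7)²(0.5) = 35.75
var(N) = E[N²] − (E[N])² = 35.75 − (5.75)² = 2.6875

2.69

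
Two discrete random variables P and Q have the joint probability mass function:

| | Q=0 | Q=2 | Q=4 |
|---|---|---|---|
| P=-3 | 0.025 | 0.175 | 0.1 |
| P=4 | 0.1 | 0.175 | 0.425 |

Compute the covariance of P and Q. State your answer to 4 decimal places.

0.6300

E[P] = 1.9,  E[Q] = 2.8
E[PQ] = 5.95
cov(P,Q) = E[PQ] − E[P]E[Q] = 5.95 − (1.9)(2.8) = 0.63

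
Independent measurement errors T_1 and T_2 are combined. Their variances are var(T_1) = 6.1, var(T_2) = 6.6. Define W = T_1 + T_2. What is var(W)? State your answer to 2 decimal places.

By independence, var(W) = (1)²var(T_1) + (1)²var(T_2)
= (1)²·6.1 + (1)²·6.6 = 12.7

12.70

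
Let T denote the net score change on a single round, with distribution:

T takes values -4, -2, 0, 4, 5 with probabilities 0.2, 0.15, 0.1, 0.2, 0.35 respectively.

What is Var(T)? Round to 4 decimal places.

E[T] = (-4)(0.2) + (-2)(0.15) + (0)(0.1) + (4)(0.2) + (5)(0.35) = 1.45
E[T²] = (-4)²(0.2) + (-2)²(0.15) + (0)²(0.1) + (4)²(0.2) + (5)²(0.35) = 15.75
Var(T) = E[T²] − (E[T])² = 15.75 − (1.45)² = 13.6475

13.6475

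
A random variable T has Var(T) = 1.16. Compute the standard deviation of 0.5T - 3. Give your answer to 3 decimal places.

Var(0.5T - 3) = (0.5)²·1.16 = 0.29
SD(0.5T - 3) = √0.29 ≈ 0.539

0.539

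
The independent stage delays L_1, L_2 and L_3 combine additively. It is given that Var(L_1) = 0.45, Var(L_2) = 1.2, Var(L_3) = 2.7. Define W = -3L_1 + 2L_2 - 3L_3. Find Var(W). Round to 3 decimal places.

33.150

By independence, Var(W) = (-3)²Var(L_1) + (2)²Var(L_2) + (-3)²Var(L_3)
= (-3)²·0.45 + (2)²·1.2 + (-3)²·2.7 = 33.15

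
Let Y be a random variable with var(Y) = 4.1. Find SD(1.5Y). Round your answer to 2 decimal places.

var(1.5Y) = (1.5)²·4.1 = 9.225
SD(1.5Y) = √9.225 ≈ 3.04

3.04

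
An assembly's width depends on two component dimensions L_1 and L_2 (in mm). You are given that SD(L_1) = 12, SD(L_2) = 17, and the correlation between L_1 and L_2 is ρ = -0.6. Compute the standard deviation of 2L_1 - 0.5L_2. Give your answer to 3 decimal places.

var(L_1) = (12)² = 144;  var(L_2) = (17)² = 289
Cov(L_1,L_2) = ρ·SD(L_1)·SD(L_2) = -0.6·12·17 = -122.4
var(2L_1 - 0.5L_2) = (2)²·var(L_1) + (-0.5)²·var(L_2) + 2·(2)·(-0.5)·Cov(L_1,L_2)
= 4·144 + 0.25·289 + -2·-122.4 = 893.05
SD(2L_1 - 0.5L_2) = √893.05 ≈ 29.884

29.884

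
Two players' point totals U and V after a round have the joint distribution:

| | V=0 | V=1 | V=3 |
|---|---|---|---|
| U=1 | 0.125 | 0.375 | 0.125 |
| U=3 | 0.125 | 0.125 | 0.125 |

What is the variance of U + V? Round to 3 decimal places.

E[U] = 1.75,  E[V] = 1.25,  E[UV] = 2.25
var(U) = 4 − (1.75)² = 0.9375;  var(V) = 2.75 − (1.25)² = 1.1875
Cov(U,V) = 2.25 − (1.75)(1.25) = 0.0625
var(U + V) = (1)²·0.9375 + (1)²·1.1875 + 2·(1)·(1)·0.0625 = 2.25

2.250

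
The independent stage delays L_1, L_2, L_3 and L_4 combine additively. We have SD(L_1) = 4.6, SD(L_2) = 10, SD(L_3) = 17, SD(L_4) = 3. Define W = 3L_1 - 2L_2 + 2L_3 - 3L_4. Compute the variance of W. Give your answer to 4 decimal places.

V(L_1) = 21.16, V(L_2) = 100, V(L_3) = 289, V(L_4) = 9
By independence, V(W) = (3)²V(L_1) + (-2)²V(L_2) + (2)²V(L_3) + (-3)²V(L_4)
= (3)²·21.16 + (-2)²·100 + (2)²·289 + (-3)²·9 = 1827.44

1827.4400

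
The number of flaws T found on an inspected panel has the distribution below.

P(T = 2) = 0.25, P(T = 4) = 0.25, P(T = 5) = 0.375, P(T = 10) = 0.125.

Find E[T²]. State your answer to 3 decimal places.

26.875

E[T²] = (2)²(0.25) + (4)²(0.25) + (5)²(0.375) + (10)²(0.125) = 26.875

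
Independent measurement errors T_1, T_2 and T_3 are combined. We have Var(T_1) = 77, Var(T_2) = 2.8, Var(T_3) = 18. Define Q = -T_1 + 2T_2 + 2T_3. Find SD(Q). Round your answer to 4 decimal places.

By independence, Var(Q) = (-1)²Var(T_1) + (2)²Var(T_2) + (2)²Var(T_3)
= (-1)²·77 + (2)²·2.8 + (2)²·18 = 160.2
SD(Q) = √160.2 ≈ 12.6570

12.6570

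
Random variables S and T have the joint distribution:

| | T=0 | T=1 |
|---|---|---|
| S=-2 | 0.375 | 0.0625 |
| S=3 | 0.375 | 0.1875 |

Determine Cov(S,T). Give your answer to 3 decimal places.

E[S] = 0.8125,  E[T] = 0.25
E[ST] = 0.4375
Cov(S,T) = E[ST] − E[S]E[T] = 0.4375 − (0.8125)(0.25) = 0.234375

0.234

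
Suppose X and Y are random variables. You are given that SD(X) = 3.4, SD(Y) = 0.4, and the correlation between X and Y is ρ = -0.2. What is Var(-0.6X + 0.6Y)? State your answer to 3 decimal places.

Var(X) = (3.4)² = 11.56;  Var(Y) = (0.4)² = 0.16
Cov(X,Y) = ρ·SD(X)·SD(Y) = -0.2·3.4·0.4 = -0.272
Var(-0.6X + 0.6Y) = (-0.6)²·Var(X) + (0.6)²·Var(Y) + 2·(-0.6)·(0.6)·Cov(X,Y)
= 0.36·11.56 + 0.36·0.16 + -0.72·-0.272 = 4.41504

4.415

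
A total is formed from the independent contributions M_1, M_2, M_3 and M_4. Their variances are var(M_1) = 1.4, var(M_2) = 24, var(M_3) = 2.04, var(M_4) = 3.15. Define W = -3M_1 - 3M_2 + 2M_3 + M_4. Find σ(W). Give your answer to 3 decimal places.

15.489

By independence, var(W) = (-3)²var(M_1) + (-3)²var(M_2) + (2)²var(M_3) + (1)²var(M_4)
= (-3)²·1.4 + (-3)²·24 + (2)²·2.04 + (1)²·3.15 = 239.91
σ(W) = √239.91 ≈ 15.489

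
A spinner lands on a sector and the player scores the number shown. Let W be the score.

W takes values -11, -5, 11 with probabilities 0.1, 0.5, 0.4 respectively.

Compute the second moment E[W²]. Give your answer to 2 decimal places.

E[W²] = (-11)²(0.1) + (-5)²(0.5) + (11)²(0.4) = 73

73.00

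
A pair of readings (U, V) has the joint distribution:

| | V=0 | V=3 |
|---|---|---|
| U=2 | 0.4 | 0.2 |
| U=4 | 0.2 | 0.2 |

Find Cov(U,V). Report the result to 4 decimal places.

E[U] = 2.8,  E[V] = 1.2
E[UV] = 3.6
Cov(U,V) = E[UV] − E[U]E[V] = 3.6 − (2.8)(1.2) = 0.24

0.2400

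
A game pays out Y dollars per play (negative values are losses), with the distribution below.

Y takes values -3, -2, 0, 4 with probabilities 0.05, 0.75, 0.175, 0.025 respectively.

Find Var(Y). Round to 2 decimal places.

E[Y] = (-3)(0.05) + (-2)(0.75) + (0)(0.175) + (4)(0.025) = -1.55
E[Y²] = (-3)²(0.05) + (-2)²(0.75) + (0)²(0.175) + (4)²(0.025) = 3.85
Var(Y) = E[Y²] − (E[Y])² = 3.85 − (-1.55)² = 1.4475

1.45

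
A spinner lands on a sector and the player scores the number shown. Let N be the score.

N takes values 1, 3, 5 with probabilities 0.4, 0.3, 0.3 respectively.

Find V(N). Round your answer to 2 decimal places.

E[N] = (1)(0.4) + (3)(0.3) + (5)(0.3) = 2.8
E[N²] = (1)²(0.4) + (3)²(0.3) + (5)²(0.3) = 10.6
V(N) = E[N²] − (E[N])² = 10.6 − (2.8)² = 2.76

2.76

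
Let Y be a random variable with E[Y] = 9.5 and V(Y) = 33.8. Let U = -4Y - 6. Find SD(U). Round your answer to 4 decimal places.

V(-4Y - 6) = (-4)²·33.8 = 540.8
SD(U) = √540.8 ≈ 23.2551

23.2551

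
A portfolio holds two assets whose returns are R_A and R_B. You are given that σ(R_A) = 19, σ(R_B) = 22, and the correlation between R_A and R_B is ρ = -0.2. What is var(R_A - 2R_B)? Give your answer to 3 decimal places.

2631.400

var(R_A) = (19)² = 361;  var(R_B) = (22)² = 484
cov(R_A,R_B) = ρ·σ(R_A)·σ(R_B) = -0.2·19·22 = -83.6
var(R_A - 2R_B) = (1)²·var(R_A) + (-2)²·var(R_B) + 2·(1)·(-2)·cov(R_A,R_B)
= 1·361 + 4·484 + -4·-83.6 = 2631.4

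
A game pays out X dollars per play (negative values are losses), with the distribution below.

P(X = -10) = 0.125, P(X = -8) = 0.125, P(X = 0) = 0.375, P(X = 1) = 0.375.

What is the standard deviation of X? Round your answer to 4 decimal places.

E[X] = (-10)(0.125) + (-8)(0.125) + (0)(0.375) + (1)(0.375) = -1.875
E[X²] = (-10)²(0.125) + (-8)²(0.125) + (0)²(0.375) + (1)²(0.375) = 20.875
Var(X) = E[X²] − (E[X])² = 20.875 − (-1.875)² = 17.359375
SD(X) = √17.359375 ≈ 4.1665

4.1665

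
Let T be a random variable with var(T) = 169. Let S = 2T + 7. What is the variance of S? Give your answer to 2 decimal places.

var(2T + 7) = (2)²·var(T) = 4·169 = 676

676.00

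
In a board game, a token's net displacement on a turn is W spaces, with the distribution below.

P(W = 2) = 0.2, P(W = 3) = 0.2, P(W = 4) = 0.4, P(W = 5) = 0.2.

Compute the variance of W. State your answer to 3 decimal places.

E[W] = (2)(0.2) + (3)(0.2) + (4)(0.4) + (5)(0.2) = 3.6
E[W²] = (2)²(0.2) + (3)²(0.2) + (4)²(0.4) + (5)²(0.2) = 14
var(W) = E[W²] − (E[W])² = 14 − (3.6)² = 1.04

1.040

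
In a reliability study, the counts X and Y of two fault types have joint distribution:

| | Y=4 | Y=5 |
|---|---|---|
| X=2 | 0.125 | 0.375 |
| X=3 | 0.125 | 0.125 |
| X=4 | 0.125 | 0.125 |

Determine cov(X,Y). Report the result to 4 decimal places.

-0.0938

E[X] = 2.75,  E[Y] = 4.625
E[XY] = 12.625
cov(X,Y) = E[XY] − E[X]E[Y] = 12.625 − (2.75)(4.625) = -0.09375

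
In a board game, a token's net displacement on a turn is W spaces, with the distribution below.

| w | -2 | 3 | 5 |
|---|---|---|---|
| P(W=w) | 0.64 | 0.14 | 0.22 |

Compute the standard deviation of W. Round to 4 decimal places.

E[W] = (-2)(0.64) + (3)(0.14) + (5)(0.22) = 0.24
E[W²] = (-2)²(0.64) + (3)²(0.14) + (5)²(0.22) = 9.32
var(W) = E[W²] − (E[W])² = 9.32 − (0.24)² = 9.2624
SD(W) = √9.2624 ≈ 3.0434

3.0434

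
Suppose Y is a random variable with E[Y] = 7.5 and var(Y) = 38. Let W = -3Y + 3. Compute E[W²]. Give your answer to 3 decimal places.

722.250

E[-3Y + 3] = -3·7.5 + 3 = -19.5
var(-3Y + 3) = (-3)²·38 = 342
E[W²] = var(W) + (E[W])² = 342 + (-19.5)² = 722.25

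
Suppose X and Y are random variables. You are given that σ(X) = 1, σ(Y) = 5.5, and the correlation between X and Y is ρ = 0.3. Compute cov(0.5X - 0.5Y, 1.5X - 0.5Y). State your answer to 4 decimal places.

6.6625

Var(X) = (1)² = 1;  Var(Y) = (5.5)² = 30.25
cov(X,Y) = ρ·σ(X)·σ(Y) = 0.3·1·5.5 = 1.65
cov(0.5X - 0.5Y, 1.5X - 0.5Y) = (0.5)(1.5)Var(X) + (-0.5)(-0.5)Var(Y) + [(0.5)(-0.5) + (-0.5)(1.5)]cov(X,Y)
= 0.75·1 + 0.25·30.25 + -1·1.65 = 6.6625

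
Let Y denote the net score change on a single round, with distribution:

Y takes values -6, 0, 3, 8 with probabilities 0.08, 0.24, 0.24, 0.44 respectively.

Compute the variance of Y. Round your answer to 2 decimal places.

19.06

E[Y] = (-6)(0.08) + (0)(0.24) + (3)(0.24) + (8)(0.44) = 3.76
E[Y²] = (-6)²(0.08) + (0)²(0.24) + (3)²(0.24) + (8)²(0.44) = 33.2
Var(Y) = E[Y²] − (E[Y])² = 33.2 − (3.76)² = 19.0624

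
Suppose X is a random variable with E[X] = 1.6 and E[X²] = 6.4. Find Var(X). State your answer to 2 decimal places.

3.84

Var(X) = 6.4 − (1.6)² = 3.84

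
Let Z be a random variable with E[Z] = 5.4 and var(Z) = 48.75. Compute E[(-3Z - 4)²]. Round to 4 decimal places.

E[-3Z - 4] = -3·5.4 − 4 = -20.2
var(-3Z - 4) = (-3)²·48.75 = 438.75
E[(-3Z - 4)²] = var((-3Z - 4)) + (E[(-3Z - 4)])² = 438.75 + (-20.2)² = 846.79

846.7900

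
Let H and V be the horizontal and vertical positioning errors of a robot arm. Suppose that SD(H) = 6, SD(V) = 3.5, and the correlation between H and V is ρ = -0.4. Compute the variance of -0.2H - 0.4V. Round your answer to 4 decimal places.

2.0560

Var(H) = (6)² = 36;  Var(V) = (3.5)² = 12.25
Cov(H,V) = ρ·SD(H)·SD(V) = -0.4·6·3.5 = -8.4
Var(-0.2H - 0.4V) = (-0.2)²·Var(H) + (-0.4)²·Var(V) + 2·(-0.2)·(-0.4)·Cov(H,V)
= 0.04·36 + 0.16·12.25 + 0.16·-8.4 = 2.056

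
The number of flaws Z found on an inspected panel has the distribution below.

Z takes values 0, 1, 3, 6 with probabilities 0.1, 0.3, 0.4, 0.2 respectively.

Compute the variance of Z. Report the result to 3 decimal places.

3.810

E[Z] = (0)(0.1) + (1)(0.3) + (3)(0.4) + (6)(0.2) = 2.7
E[Z²] = (0)²(0.1) + (1)²(0.3) + (3)²(0.4) + (6)²(0.2) = 11.1
V(Z) = E[Z²] − (E[Z])² = 11.1 − (2.7)² = 3.81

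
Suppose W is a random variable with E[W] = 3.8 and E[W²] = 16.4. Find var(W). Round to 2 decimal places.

var(W) = 16.4 − (3.8)² = 1.96

1.96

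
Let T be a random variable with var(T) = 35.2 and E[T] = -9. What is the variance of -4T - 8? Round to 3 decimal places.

563.200

var(-4T - 8) = (-4)²·var(T) = 16·35.2 = 563.2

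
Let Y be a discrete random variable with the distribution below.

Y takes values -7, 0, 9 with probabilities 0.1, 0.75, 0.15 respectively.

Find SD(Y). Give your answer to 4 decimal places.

4.0777

E[Y] = (-7)(0.1) + (0)(0.75) + (9)(0.15) = 0.65
E[Y²] = (-7)²(0.1) + (0)²(0.75) + (9)²(0.15) = 17.05
V(Y) = E[Y²] − (E[Y])² = 17.05 − (0.65)² = 16.6275
SD(Y) = √16.6275 ≈ 4.0777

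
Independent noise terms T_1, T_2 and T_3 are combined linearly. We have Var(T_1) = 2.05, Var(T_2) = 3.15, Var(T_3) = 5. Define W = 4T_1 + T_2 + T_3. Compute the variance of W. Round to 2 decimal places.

40.95

By independence, Var(W) = (4)²Var(T_1) + (1)²Var(T_2) + (1)²Var(T_3)
= (4)²·2.05 + (1)²·3.15 + (1)²·5 = 40.95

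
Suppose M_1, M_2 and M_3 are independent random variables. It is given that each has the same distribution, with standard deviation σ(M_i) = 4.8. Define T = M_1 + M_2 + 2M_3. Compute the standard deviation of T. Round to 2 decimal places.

11.76

V(M_i) = (4.8)² = 23.04
By independence, V(T) = (1)²V(M_1) + (1)²V(M_2) + (2)²V(M_3)
= (1)²·23.04 + (1)²·23.04 + (2)²·23.04 = 138.24
σ(T) = √138.24 ≈ 11.76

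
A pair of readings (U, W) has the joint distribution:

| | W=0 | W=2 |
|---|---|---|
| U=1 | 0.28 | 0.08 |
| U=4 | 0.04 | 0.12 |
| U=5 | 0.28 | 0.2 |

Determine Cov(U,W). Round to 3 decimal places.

E[U] = 3.4,  E[W] = 0.8
E[UW] = 3.12
Cov(U,W) = E[UW] − E[U]E[W] = 3.12 − (3.4)(0.8) = 0.4

0.400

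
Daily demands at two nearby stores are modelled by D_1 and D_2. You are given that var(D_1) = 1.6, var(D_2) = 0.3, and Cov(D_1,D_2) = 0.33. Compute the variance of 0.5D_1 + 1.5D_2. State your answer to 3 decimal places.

1.570

var(0.5D_1 + 1.5D_2) = (0.5)²·var(D_1) + (1.5)²·var(D_2) + 2·(0.5)·(1.5)·Cov(D_1,D_2)
= 0.25·1.6 + 2.25·0.3 + 1.5·0.33 = 1.57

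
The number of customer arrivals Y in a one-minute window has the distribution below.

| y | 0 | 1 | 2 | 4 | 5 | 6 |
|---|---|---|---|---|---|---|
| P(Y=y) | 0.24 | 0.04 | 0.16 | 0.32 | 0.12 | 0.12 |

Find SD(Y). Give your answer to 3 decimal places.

E[Y] = (0)(0.24) + (1)(0.04) + (2)(0.16) + (4)(0.32) + (5)(0.12) + (6)(0.12) = 2.96
E[Y²] = (0)²(0.24) + (1)²(0.04) + (2)²(0.16) + (4)²(0.32) + (5)²(0.12) + (6)²(0.12) = 13.12
Var(Y) = E[Y²] − (E[Y])² = 13.12 − (2.96)² = 4.3584
SD(Y) = √4.3584 ≈ 2.088

2.088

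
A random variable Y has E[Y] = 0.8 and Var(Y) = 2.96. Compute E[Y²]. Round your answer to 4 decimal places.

3.6000

E[Y²] = Var(Y) + (E[Y])² = 2.96 + (0.8)² = 3.6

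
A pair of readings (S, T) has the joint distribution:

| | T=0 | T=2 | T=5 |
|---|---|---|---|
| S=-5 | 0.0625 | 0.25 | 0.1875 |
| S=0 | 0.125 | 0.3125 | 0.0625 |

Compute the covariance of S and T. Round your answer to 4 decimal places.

E[S] = -2.5,  E[T] = 2.375
E[ST] = -7.1875
cov(S,T) = E[ST] − E[S]E[T] = -7.1875 − (-2.5)(2.375) = -1.25

-1.2500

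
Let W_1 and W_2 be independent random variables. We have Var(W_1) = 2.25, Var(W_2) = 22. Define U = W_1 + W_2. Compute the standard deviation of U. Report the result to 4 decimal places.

By independence, Var(U) = (1)²Var(W_1) + (1)²Var(W_2)
= (1)²·2.25 + (1)²·22 = 24.25
SD(U) = √24.25 ≈ 4.9244

4.9244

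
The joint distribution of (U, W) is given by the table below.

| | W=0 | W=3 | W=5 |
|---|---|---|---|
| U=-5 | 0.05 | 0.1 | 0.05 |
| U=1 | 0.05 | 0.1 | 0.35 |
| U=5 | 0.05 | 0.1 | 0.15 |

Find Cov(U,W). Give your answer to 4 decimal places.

0.9000

E[U] = 1,  E[W] = 3.65
E[UW] = 4.55
Cov(U,W) = E[UW] − E[U]E[W] = 4.55 − (1)(3.65) = 0.9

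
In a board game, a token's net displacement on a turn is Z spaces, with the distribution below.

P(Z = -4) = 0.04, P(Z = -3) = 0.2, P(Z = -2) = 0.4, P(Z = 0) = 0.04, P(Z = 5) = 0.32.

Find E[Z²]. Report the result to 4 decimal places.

E[Z²] = (-4)²(0.04) + (-3)²(0.2) + (-2)²(0.4) + (0)²(0.04) + (5)²(0.32) = 12.04

12.0400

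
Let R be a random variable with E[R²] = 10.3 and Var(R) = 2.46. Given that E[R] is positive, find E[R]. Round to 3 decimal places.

(E[R])² = E[R²] − Var(R) = 10.3 − 2.46 = 7.84
E[R] = √7.84 = 2.8

2.800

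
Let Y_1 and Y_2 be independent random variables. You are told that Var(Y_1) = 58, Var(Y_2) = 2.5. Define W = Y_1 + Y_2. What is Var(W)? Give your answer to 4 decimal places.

60.5000

By independence, Var(W) = (1)²Var(Y_1) + (1)²Var(Y_2)
= (1)²·58 + (1)²·2.5 = 60.5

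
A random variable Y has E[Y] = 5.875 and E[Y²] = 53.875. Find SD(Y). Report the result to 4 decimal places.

Var(Y) = 53.875 − (5.875)² = 19.359375
SD(Y) = √19.359375 ≈ 4.3999

4.3999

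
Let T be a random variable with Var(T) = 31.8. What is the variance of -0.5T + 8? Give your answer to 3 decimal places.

7.950

Var(-0.5T + 8) = (-0.5)²·Var(T) = 0.25·31.8 = 7.95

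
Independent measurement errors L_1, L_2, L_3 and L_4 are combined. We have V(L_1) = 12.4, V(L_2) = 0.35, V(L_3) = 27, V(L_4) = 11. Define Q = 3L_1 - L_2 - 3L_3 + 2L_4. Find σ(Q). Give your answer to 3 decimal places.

By independence, V(Q) = (3)²V(L_1) + (-1)²V(L_2) + (-3)²V(L_3) + (2)²V(L_4)
= (3)²·12.4 + (-1)²·0.35 + (-3)²·27 + (2)²·11 = 398.95
σ(Q) = √398.95 ≈ 19.974

19.974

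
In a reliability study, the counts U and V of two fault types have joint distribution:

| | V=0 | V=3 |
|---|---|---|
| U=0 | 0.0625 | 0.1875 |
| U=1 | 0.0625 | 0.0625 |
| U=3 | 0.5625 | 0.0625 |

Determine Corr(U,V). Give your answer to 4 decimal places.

E[U] = 2,  E[V] = 0.9375
E[UV] = 0.75
cov(U,V) = E[UV] − E[U]E[V] = 0.75 − (2)(0.9375) = -1.125
Var(U) = 1.75,  Var(V) = 1.93359375
ρ = -1.125 / √(1.75·1.93359375) ≈ -0.6116

-0.6116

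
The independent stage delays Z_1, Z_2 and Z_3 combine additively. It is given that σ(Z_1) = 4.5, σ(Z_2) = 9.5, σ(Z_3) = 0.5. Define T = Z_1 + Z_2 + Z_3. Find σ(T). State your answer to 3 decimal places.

10.524

Var(Z_1) = 20.25, Var(Z_2) = 90.25, Var(Z_3) = 0.25
By independence, Var(T) = (1)²Var(Z_1) + (1)²Var(Z_2) + (1)²Var(Z_3)
= (1)²·20.25 + (1)²·90.25 + (1)²·0.25 = 110.75
σ(T) = √110.75 ≈ 10.524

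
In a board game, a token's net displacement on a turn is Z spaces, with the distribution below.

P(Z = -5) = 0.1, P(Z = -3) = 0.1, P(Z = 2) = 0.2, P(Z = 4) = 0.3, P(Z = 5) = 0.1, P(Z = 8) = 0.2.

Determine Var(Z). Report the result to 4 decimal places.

E[Z] = (-5)(0.1) + (-3)(0.1) + (2)(0.2) + (4)(0.3) + (5)(0.1) + (8)(0.2) = 2.9
E[Z²] = (-5)²(0.1) + (-3)²(0.1) + (2)²(0.2) + (4)²(0.3) + (5)²(0.1) + (8)²(0.2) = 24.3
Var(Z) = E[Z²] − (E[Z])² = 24.3 − (2.9)² = 15.89

15.8900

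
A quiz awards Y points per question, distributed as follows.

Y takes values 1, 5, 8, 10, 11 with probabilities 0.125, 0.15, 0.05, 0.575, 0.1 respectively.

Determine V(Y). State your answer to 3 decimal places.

E[Y] = (1)(0.125) + (5)(0.15) + (8)(0.05) + (10)(0.575) + (11)(0.1) = 8.125
E[Y²] = (1)²(0.125) + (5)²(0.15) + (8)²(0.05) + (10)²(0.575) + (11)²(0.1) = 76.675
V(Y) = E[Y²] − (E[Y])² = 76.675 − (8.125)² = 10.659375

10.659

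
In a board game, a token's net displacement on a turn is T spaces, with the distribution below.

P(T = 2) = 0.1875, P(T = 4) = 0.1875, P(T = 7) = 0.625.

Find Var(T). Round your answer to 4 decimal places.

4.1250

E[T] = (2)(0.1875) + (4)(0.1875) + (7)(0.625) = 5.5
E[T²] = (2)²(0.1875) + (4)²(0.1875) + (7)²(0.625) = 34.375
Var(T) = E[T²] − (E[T])² = 34.375 − (5.5)² = 4.125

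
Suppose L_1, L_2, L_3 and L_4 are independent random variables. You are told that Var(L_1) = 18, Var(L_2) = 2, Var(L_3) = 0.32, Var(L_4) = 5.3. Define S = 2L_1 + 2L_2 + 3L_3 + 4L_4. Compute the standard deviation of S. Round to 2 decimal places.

By independence, Var(S) = (2)²Var(L_1) + (2)²Var(L_2) + (3)²Var(L_3) + (4)²Var(L_4)
= (2)²·18 + (2)²·2 + (3)²·0.32 + (4)²·5.3 = 167.68
sd(S) = √167.68 ≈ 12.95

12.95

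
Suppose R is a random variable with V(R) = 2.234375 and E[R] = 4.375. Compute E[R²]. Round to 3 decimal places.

E[R²] = V(R) + (E[R])² = 2.234375 + (4.375)² = 21.375

21.375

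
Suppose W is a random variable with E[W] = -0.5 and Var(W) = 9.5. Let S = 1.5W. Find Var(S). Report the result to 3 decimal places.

Var(1.5W) = (1.5)²·Var(W) = 2.25·9.5 = 21.375

21.375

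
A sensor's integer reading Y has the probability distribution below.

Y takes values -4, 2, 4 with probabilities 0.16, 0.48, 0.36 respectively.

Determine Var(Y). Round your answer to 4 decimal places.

E[Y] = (-4)(0.16) + (2)(0.48) + (4)(0.36) = 1.76
E[Y²] = (-4)²(0.16) + (2)²(0.48) + (4)²(0.36) = 10.24
Var(Y) = E[Y²] − (E[Y])² = 10.24 − (1.76)² = 7.1424

7.1424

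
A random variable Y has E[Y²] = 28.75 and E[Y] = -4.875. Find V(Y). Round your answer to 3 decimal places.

4.984

V(Y) = 28.75 − (-4.875)² = 4.984375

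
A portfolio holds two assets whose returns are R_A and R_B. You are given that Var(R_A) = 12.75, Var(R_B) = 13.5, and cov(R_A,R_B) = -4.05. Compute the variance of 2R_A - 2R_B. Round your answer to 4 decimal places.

Var(2R_A - 2R_B) = (2)²·Var(R_A) + (-2)²·Var(R_B) + 2·(2)·(-2)·cov(R_A,R_B)
= 4·12.75 + 4·13.5 + -8·-4.05 = 137.4

137.4000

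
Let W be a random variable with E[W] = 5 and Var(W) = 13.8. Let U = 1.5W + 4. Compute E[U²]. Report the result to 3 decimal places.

E[1.5W + 4] = 1.5·5 + 4 = 11.5
Var(1.5W + 4) = (1.5)²·13.8 = 31.05
E[U²] = Var(U) + (E[U])² = 31.05 + (11.5)² = 163.3

163.300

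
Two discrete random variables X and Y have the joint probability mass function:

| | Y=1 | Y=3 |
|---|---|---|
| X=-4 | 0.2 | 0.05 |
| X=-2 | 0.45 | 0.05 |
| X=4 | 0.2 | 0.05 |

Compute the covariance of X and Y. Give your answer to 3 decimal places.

E[X] = -1,  E[Y] = 1.3
E[XY] = -1.2
Cov(X,Y) = E[XY] − E[X]E[Y] = -1.2 − (-1)(1.3) = 0.1

0.100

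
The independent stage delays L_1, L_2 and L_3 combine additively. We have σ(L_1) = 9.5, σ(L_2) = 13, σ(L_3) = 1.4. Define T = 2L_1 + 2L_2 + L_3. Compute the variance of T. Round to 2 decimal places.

var(L_1) = 90.25, var(L_2) = 169, var(L_3) = 1.96
By independence, var(T) = (2)²var(L_1) + (2)²var(L_2) + (1)²var(L_3)
= (2)²·90.25 + (2)²·169 + (1)²·1.96 = 1038.96

1038.96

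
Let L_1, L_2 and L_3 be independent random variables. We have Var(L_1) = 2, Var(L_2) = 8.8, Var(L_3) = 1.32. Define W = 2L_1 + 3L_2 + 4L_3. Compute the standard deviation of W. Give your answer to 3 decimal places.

By independence, Var(W) = (2)²Var(L_1) + (3)²Var(L_2) + (4)²Var(L_3)
= (2)²·2 + (3)²·8.8 + (4)²·1.32 = 108.32
SD(W) = √108.32 ≈ 10.408

10.408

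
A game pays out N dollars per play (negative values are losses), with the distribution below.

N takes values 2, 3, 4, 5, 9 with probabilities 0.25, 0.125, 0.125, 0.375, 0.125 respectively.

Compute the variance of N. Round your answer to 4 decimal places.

E[N] = (2)(0.25) + (3)(0.125) + (4)(0.125) + (5)(0.375) + (9)(0.125) = 4.375
E[N²] = (2)²(0.25) + (3)²(0.125) + (4)²(0.125) + (5)²(0.375) + (9)²(0.125) = 23.625
Var(N) = E[N²] − (E[N])² = 23.625 − (4.375)² = 4.484375

4.4844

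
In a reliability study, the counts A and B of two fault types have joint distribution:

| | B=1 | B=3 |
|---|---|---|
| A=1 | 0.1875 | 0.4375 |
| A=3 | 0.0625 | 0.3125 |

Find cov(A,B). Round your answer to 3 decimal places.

E[A] = 1.75,  E[B] = 2.5
E[AB] = 4.5
cov(A,B) = E[AB] − E[A]E[B] = 4.5 − (1.75)(2.5) = 0.125

0.125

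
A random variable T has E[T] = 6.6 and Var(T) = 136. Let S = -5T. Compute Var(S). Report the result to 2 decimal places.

Var(-5T) = (-5)²·Var(T) = 25·136 = 3400

3400.00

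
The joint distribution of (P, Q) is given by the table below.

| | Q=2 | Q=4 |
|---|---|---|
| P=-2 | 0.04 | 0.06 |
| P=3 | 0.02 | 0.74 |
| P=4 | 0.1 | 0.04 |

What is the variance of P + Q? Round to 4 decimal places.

3.2176

E[P] = 2.64,  E[Q] = 3.68,  E[PQ] = 9.8
Var(P) = 9.48 − (2.64)² = 2.5104;  Var(Q) = 14.08 − (3.68)² = 0.5376
Cov(P,Q) = 9.8 − (2.64)(3.68) = 0.0848
Var(P + Q) = (1)²·2.5104 + (1)²·0.5376 + 2·(1)·(1)·0.0848 = 3.2176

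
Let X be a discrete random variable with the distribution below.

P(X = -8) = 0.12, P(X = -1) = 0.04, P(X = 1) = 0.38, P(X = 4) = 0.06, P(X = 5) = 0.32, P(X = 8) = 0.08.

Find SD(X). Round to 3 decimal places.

4.327

E[X] = (-8)(0.12) + (-1)(0.04) + (1)(0.38) + (4)(0.06) + (5)(0.32) + (8)(0.08) = 1.86
E[X²] = (-8)²(0.12) + (-1)²(0.04) + (1)²(0.38) + (4)²(0.06) + (5)²(0.32) + (8)²(0.08) = 22.18
V(X) = E[X²] − (E[X])² = 22.18 − (1.86)² = 18.7204
SD(X) = √18.7204 ≈ 4.327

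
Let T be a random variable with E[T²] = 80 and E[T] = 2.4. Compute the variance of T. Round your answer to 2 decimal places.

74.24

V(T) = 80 − (2.4)² = 74.24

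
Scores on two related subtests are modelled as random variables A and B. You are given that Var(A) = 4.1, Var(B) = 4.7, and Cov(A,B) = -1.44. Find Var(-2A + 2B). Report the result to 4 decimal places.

46.7200

Var(-2A + 2B) = (-2)²·Var(A) + (2)²·Var(B) + 2·(-2)·(2)·Cov(A,B)
= 4·4.1 + 4·4.7 + -8·-1.44 = 46.72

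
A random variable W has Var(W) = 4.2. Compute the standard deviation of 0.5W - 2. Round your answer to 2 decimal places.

1.02

Var(0.5W - 2) = (0.5)²·4.2 = 1.05
σ(0.5W - 2) = √1.05 ≈ 1.02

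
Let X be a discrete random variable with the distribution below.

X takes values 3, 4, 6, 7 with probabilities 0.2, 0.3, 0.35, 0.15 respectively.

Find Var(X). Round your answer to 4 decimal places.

E[X] = (3)(0.2) + (4)(0.3) + (6)(0.35) + (7)(0.15) = 4.95
E[X²] = (3)²(0.2) + (4)²(0.3) + (6)²(0.35) + (7)²(0.15) = 26.55
Var(X) = E[X²] − (E[X])² = 26.55 − (4.95)² = 2.0475

2.0475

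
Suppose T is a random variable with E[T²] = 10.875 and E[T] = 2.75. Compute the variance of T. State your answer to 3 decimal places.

V(T) = 10.875 − (2.75)² = 3.3125

3.313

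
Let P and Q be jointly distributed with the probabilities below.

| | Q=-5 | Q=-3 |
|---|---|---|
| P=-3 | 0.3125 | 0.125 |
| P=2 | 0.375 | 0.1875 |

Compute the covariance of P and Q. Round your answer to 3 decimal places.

E[P] = -0.1875,  E[Q] = -4.375
E[PQ] = 0.9375
Cov(P,Q) = E[PQ] − E[P]E[Q] = 0.9375 − (-0.1875)(-4.375) = 0.1171875

0.117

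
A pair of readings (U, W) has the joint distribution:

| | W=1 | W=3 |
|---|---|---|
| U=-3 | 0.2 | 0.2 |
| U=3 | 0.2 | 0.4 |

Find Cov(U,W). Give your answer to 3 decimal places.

E[U] = 0.6,  E[W] = 2.2
E[UW] = 1.8
Cov(U,W) = E[UW] − E[U]E[W] = 1.8 − (0.6)(2.2) = 0.48

0.480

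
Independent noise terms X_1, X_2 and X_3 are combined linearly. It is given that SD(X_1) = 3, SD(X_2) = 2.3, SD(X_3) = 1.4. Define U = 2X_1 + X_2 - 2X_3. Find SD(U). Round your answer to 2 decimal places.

7.01

Var(X_1) = 9, Var(X_2) = 5.29, Var(X_3) = 1.96
By independence, Var(U) = (2)²Var(X_1) + (1)²Var(X_2) + (-2)²Var(X_3)
= (2)²·9 + (1)²·5.29 + (-2)²·1.96 = 49.13
SD(U) = √49.13 ≈ 7.01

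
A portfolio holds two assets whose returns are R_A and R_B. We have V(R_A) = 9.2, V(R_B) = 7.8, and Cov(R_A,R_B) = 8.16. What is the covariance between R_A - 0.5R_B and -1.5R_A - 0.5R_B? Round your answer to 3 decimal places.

Cov(R_A - 0.5R_B, -1.5R_A - 0.5R_B) = (1)(-1.5)V(R_A) + (-0.5)(-0.5)V(R_B) + [(1)(-0.5) + (-0.5)(-1.5)]Cov(R_A,R_B)
= -1.5·9.2 + 0.25·7.8 + 0.25·8.16 = -9.81

-9.810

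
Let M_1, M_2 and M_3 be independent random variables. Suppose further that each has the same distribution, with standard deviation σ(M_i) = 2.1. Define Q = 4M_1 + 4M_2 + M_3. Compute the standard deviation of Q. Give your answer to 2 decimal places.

Var(M_i) = (2.1)² = 4.41
By independence, Var(Q) = (4)²Var(M_1) + (4)²Var(M_2) + (1)²Var(M_3)
= (4)²·4.41 + (4)²·4.41 + (1)²·4.41 = 145.53
σ(Q) = √145.53 ≈ 12.06

12.06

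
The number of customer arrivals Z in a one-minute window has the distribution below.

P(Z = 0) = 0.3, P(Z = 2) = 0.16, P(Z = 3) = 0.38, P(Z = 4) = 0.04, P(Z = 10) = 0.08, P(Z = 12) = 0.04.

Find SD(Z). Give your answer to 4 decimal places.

3.1702

E[Z] = (0)(0.3) + (2)(0.16) + (3)(0.38) + (4)(0.04) + (10)(0.08) + (12)(0.04) = 2.9
E[Z²] = (0)²(0.3) + (2)²(0.16) + (3)²(0.38) + (4)²(0.04) + (10)²(0.08) + (12)²(0.04) = 18.46
var(Z) = E[Z²] − (E[Z])² = 18.46 − (2.9)² = 10.05
SD(Z) = √10.05 ≈ 3.1702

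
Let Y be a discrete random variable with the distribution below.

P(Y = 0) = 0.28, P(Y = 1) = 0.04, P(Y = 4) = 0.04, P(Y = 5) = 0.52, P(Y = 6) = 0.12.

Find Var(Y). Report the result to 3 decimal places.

E[Y] = (0)(0.28) + (1)(0.04) + (4)(0.04) + (5)(0.52) + (6)(0.12) = 3.52
E[Y²] = (0)²(0.28) + (1)²(0.04) + (4)²(0.04) + (5)²(0.52) + (6)²(0.12) = 18
Var(Y) = E[Y²] − (E[Y])² = 18 − (3.52)² = 5.6096

5.610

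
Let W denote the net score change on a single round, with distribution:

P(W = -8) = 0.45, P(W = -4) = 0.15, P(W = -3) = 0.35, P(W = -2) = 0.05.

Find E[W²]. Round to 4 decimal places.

34.5500

E[W²] = (-8)²(0.45) + (-4)²(0.15) + (-3)²(0.35) + (-2)²(0.05) = 34.55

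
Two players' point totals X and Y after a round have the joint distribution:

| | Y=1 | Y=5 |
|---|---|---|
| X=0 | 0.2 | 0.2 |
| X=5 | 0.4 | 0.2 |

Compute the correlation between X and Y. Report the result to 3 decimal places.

-0.167

E[X] = 3,  E[Y] = 2.6
E[XY] = 7
Cov(X,Y) = E[XY] − E[X]E[Y] = 7 − (3)(2.6) = -0.8
var(X) = 6,  var(Y) = 3.84
ρ = -0.8 / √(6·3.84) ≈ -0.167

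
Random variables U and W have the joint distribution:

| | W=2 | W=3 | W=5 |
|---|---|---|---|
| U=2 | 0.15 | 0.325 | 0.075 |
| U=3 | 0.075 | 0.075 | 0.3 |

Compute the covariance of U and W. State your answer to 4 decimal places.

0.2888

E[U] = 2.45,  E[W] = 3.525
E[UW] = 8.925
Cov(U,W) = E[UW] − E[U]E[W] = 8.925 − (2.45)(3.525) = 0.28875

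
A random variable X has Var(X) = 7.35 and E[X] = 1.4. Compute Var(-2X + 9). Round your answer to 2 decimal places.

29.40

Var(-2X + 9) = (-2)²·Var(X) = 4·7.35 = 29.4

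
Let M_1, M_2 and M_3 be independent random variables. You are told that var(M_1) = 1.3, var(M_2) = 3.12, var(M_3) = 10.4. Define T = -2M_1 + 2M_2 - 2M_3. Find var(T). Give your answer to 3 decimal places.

59.280

By independence, var(T) = (-2)²var(M_1) + (2)²var(M_2) + (-2)²var(M_3)
= (-2)²·1.3 + (2)²·3.12 + (-2)²·10.4 = 59.28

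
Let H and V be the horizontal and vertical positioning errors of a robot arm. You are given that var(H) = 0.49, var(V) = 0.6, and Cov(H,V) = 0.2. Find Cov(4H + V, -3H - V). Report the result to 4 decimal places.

-7.8800

Cov(4H + V, -3H - V) = (4)(-3)var(H) + (1)(-1)var(V) + [(4)(-1) + (1)(-3)]Cov(H,V)
= -12·0.49 + -1·0.6 + -7·0.2 = -7.88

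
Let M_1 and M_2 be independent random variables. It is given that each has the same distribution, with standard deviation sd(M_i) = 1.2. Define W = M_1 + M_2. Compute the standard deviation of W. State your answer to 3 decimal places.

1.697

V(M_i) = (1.2)² = 1.44
By independence, V(W) = (1)²V(M_1) + (1)²V(M_2)
= (1)²·1.44 + (1)²·1.44 = 2.88
sd(W) = √2.88 ≈ 1.697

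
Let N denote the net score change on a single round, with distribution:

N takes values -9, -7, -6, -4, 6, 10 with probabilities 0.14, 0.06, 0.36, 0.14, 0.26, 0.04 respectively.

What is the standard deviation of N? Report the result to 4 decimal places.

E[N] = (-9)(0.14) + (-7)(0.06) + (-6)(0.36) + (-4)(0.14) + (6)(0.26) + (10)(0.04) = -2.44
E[N²] = (-9)²(0.14) + (-7)²(0.06) + (-6)²(0.36) + (-4)²(0.14) + (6)²(0.26) + (10)²(0.04) = 42.84
Var(N) = E[N²] − (E[N])² = 42.84 − (-2.44)² = 36.8864
SD(N) = √36.8864 ≈ 6.0734

6.0734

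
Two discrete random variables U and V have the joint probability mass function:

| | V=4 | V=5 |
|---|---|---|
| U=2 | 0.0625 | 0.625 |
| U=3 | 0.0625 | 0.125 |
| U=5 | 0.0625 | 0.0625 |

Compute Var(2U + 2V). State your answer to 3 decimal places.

E[U] = 2.5625,  E[V] = 4.8125,  E[UV] = 12.1875
Var(U) = 7.5625 − (2.5625)² = 0.99609375;  Var(V) = 23.3125 − (4.8125)² = 0.15234375
cov(U,V) = 12.1875 − (2.5625)(4.8125) = -0.14453125
Var(2U + 2V) = (2)²·0.99609375 + (2)²·0.15234375 + 2·(2)·(2)·-0.14453125 = 3.4375

3.438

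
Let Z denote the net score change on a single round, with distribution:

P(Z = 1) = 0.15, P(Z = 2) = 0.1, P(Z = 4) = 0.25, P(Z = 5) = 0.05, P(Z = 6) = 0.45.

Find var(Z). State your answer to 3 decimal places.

3.510

E[Z] = (1)(0.15) + (2)(0.1) + (4)(0.25) + (5)(0.05) + (6)(0.45) = 4.3
E[Z²] = (1)²(0.15) + (2)²(0.1) + (4)²(0.25) + (5)²(0.05) + (6)²(0.45) = 22
var(Z) = E[Z²] − (E[Z])² = 22 − (4.3)² = 3.51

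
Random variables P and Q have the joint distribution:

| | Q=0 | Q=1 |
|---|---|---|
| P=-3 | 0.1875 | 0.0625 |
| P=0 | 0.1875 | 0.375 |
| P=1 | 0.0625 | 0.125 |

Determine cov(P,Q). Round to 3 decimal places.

E[P] = -0.5625,  E[Q] = 0.5625
E[PQ] = -0.0625
cov(P,Q) = E[PQ] − E[P]E[Q] = -0.0625 − (-0.5625)(0.5625) = 0.25390625

0.254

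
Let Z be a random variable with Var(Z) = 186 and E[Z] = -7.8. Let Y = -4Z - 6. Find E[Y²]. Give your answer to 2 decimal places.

3611.04

E[-4Z - 6] = -4·-7.8 − 6 = 25.2
Var(-4Z - 6) = (-4)²·186 = 2976
E[Y²] = Var(Y) + (E[Y])² = 2976 + (25.2)² = 3611.04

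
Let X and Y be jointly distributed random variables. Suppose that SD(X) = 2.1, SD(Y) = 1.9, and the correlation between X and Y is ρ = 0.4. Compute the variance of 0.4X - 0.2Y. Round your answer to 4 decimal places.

Var(X) = (2.1)² = 4.41;  Var(Y) = (1.9)² = 3.61
cov(X,Y) = ρ·SD(X)·SD(Y) = 0.4·2.1·1.9 = 1.596
Var(0.4X - 0.2Y) = (0.4)²·Var(X) + (-0.2)²·Var(Y) + 2·(0.4)·(-0.2)·cov(X,Y)
= 0.16·4.41 + 0.04·3.61 + -0.16·1.596 = 0.59464

0.5946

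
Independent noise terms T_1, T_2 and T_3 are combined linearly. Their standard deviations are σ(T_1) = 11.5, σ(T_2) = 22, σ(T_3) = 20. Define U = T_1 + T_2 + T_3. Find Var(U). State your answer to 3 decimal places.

1016.250

Var(T_1) = 132.25, Var(T_2) = 484, Var(T_3) = 400
By independence, Var(U) = (1)²Var(T_1) + (1)²Var(T_2) + (1)²Var(T_3)
= (1)²·132.25 + (1)²·484 + (1)²·400 = 1016.25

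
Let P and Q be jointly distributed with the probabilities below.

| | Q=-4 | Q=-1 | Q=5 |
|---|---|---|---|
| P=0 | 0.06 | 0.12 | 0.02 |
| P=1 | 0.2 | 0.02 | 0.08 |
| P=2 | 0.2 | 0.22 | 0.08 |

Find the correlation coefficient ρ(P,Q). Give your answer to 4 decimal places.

0.0118

E[P] = 1.3,  E[Q] = -1.3
E[PQ] = -1.66
cov(P,Q) = E[PQ] − E[P]E[Q] = -1.66 − (1.3)(-1.3) = 0.03
V(P) = 0.61,  V(Q) = 10.53
ρ = 0.03 / √(0.61·10.53) ≈ 0.0118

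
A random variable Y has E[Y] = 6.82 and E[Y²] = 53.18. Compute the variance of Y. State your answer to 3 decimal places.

6.668

Var(Y) = 53.18 − (6.82)² = 6.6676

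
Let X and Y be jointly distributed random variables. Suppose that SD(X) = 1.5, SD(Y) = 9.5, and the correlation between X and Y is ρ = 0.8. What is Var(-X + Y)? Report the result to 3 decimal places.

Var(X) = (1.5)² = 2.25;  Var(Y) = (9.5)² = 90.25
Cov(X,Y) = ρ·SD(X)·SD(Y) = 0.8·1.5·9.5 = 11.4
Var(-X + Y) = (-1)²·Var(X) + (1)²·Var(Y) + 2·(-1)·(1)·Cov(X,Y)
= 1·2.25 + 1·90.25 + -2·11.4 = 69.7

69.700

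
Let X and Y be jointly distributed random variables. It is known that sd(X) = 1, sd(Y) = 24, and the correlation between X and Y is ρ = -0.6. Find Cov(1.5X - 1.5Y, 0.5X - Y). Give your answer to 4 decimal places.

897.1500

Var(X) = (1)² = 1;  Var(Y) = (24)² = 576
Cov(X,Y) = ρ·sd(X)·sd(Y) = -0.6·1·24 = -14.4
Cov(1.5X - 1.5Y, 0.5X - Y) = (1.5)(0.5)Var(X) + (-1.5)(-1)Var(Y) + [(1.5)(-1) + (-1.5)(0.5)]Cov(X,Y)
= 0.75·1 + 1.5·576 + -2.25·-14.4 = 897.15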